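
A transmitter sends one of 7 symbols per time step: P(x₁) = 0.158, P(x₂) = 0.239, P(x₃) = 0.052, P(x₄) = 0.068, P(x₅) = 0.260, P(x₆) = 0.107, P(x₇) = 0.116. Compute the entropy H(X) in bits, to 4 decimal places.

2.6104 bits

H = −Σ pᵢ log₂ pᵢ.
−0.158·log₂(0.158) = 0.4206
−0.239·log₂(0.239) = 0.4935
−0.052·log₂(0.052) = 0.2218
−0.068·log₂(0.068) = 0.2637
−0.260·log₂(0.260) = 0.5053
−0.107·log₂(0.107) = 0.3450
−0.116·log₂(0.116) = 0.3605
Sum ≈ 2.6104 → 2.6104 bits.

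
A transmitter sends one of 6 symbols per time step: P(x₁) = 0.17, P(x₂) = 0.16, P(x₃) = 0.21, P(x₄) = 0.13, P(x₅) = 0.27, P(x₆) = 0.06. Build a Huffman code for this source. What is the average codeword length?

Repeatedly combine the two least-probable nodes; the expected code length is the sum of the merged weights.
merge 3/50 + 13/100 → 19/100
merge 4/25 + 17/100 → 33/100
merge 19/100 + 21/100 → 2/5
merge 27/100 + 33/100 → 3/5
merge 2/5 + 3/5 → 1
L = 19/100 + 33/100 + 2/5 + 3/5 + 1 = 63/25 = 2.52 bits/symbol.

2.52 bits/symbol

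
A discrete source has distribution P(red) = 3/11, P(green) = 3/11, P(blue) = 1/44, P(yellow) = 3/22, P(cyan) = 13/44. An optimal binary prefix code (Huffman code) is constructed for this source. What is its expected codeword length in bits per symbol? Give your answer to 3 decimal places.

2.159 bits/symbol

Repeatedly combine the two least-probable nodes; the expected code length is the sum of the merged weights.
merge 1/44 + 3/22 → 7/44
merge 7/44 + 3/11 → 19/44
merge 3/11 + 13/44 → 25/44
merge 19/44 + 25/44 → 1
L = 7/44 + 19/44 + 25/44 + 1 = 95/44 ≈ 2.159 bits/symbol.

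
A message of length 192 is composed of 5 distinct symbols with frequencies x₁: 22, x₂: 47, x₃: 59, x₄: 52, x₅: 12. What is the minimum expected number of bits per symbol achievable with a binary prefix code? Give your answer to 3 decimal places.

Probabilities are the counts divided by 192.
Repeatedly combine the two least-probable nodes; the expected code length is the sum of the merged weights.
merge 1/16 + 11/96 → 17/96
merge 17/96 + 47/192 → 27/64
merge 13/48 + 59/192 → 37/64
merge 27/64 + 37/64 → 1
L = 17/96 + 27/64 + 37/64 + 1 = 209/96 ≈ 2.177 bits/symbol.

2.177 bits/symbol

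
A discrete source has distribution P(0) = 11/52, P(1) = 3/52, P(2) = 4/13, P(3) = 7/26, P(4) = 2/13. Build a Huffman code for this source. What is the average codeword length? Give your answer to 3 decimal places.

2.212 bits/symbol

Repeatedly combine the two least-probable nodes; the expected code length is the sum of the merged weights.
merge 3/52 + 2/13 → 11/52
merge 11/52 + 11/52 → 11/26
merge 7/26 + 4/13 → 15/26
merge 11/26 + 15/26 → 1
L = 11/52 + 11/26 + 15/26 + 1 = 115/52 ≈ 2.212 bits/symbol.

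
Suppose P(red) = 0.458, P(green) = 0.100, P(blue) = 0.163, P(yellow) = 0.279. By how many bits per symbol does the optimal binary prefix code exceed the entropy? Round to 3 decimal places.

0.016 bits

Entropy H = −Σ p log₂ p ≈ 1.7886 bits.
Huffman merges: 1/10+163/1000→263/1000; 263/1000+279/1000→271/500; 229/500+271/500→1. L = 361/200 ≈ 1.8050.
L − H = 1.8050 − 1.7886 = 0.016 bits.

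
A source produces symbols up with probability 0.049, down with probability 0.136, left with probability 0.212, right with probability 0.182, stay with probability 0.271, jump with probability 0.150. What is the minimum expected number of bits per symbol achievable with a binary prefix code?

2.517 bits/symbol

Repeatedly combine the two least-probable nodes; the expected code length is the sum of the merged weights.
merge 49/1000 + 17/125 → 37/200
merge 3/20 + 91/500 → 83/250
merge 37/200 + 53/250 → 397/1000
merge 271/1000 + 83/250 → 603/1000
merge 397/1000 + 603/1000 → 1
L = 37/200 + 83/250 + 397/1000 + 603/1000 + 1 = 2517/1000 = 2.517 bits/symbol.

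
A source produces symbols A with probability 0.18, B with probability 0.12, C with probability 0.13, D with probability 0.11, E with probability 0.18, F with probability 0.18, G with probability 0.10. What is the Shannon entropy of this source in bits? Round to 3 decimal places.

2.768 bits

H = −Σ pᵢ log₂ pᵢ.
−0.18·log₂(0.18) = 0.4453
−0.12·log₂(0.12) = 0.3671
−0.13·log₂(0.13) = 0.3826
−0.11·log₂(0.11) = 0.3503
−0.18·log₂(0.18) = 0.4453
−0.18·log₂(0.18) = 0.4453
−0.10·log₂(0.10) = 0.3322
Sum ≈ 2.7681 → 2.768 bits.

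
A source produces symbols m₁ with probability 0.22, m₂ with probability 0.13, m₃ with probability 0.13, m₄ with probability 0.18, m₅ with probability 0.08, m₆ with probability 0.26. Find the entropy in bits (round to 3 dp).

H = −Σ pᵢ log₂ pᵢ.
−0.22·log₂(0.22) = 0.4806
−0.13·log₂(0.13) = 0.3826
−0.13·log₂(0.13) = 0.3826
−0.18·log₂(0.18) = 0.4453
−0.08·log₂(0.08) = 0.2915
−0.26·log₂(0.26) = 0.5053
Sum ≈ 2.4880 → 2.488 bits.

2.488 bits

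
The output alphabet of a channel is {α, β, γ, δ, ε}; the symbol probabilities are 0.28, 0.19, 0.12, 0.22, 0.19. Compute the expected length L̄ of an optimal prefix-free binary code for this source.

Repeatedly combine the two least-probable nodes; the expected code length is the sum of the merged weights.
merge 3/25 + 19/100 → 31/100
merge 19/100 + 11/50 → 41/100
merge 7/25 + 31/100 → 59/100
merge 41/100 + 59/100 → 1
L = 31/100 + 41/100 + 59/100 + 1 = 231/100 = 2.31 bits/symbol.

2.31 bits/symbol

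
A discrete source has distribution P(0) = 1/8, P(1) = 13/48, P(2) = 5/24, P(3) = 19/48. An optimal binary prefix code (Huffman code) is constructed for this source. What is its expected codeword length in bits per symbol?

Repeatedly combine the two least-probable nodes; the expected code length is the sum of the merged weights.
merge 1/8 + 5/24 → 1/3
merge 13/48 + 1/3 → 29/48
merge 19/48 + 29/48 → 1
L = 1/3 + 29/48 + 1 = 31/16 = 1.9375 bits/symbol.

1.9375 bits/symbol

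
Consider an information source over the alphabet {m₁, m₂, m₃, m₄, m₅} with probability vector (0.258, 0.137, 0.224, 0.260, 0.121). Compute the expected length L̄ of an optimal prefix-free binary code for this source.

Repeatedly combine the two least-probable nodes; the expected code length is the sum of the merged weights.
merge 121/1000 + 137/1000 → 129/500
merge 28/125 + 129/500 → 241/500
merge 129/500 + 13/50 → 259/500
merge 241/500 + 259/500 → 1
L = 129/500 + 241/500 + 259/500 + 1 = 1129/500 = 2.258 bits/symbol.

2.258 bits/symbol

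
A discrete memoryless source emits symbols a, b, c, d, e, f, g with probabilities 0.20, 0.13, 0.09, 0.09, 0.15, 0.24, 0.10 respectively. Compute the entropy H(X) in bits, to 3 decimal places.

H = −Σ pᵢ log₂ pᵢ.
−0.20·log₂(0.20) = 0.4644
−0.13·log₂(0.13) = 0.3826
−0.09·log₂(0.09) = 0.3127
−0.09·log₂(0.09) = 0.3127
−0.15·log₂(0.15) = 0.4105
−0.24·log₂(0.24) = 0.4941
−0.10·log₂(0.10) = 0.3322
Sum ≈ 2.7092 → 2.709 bits.

2.709 bits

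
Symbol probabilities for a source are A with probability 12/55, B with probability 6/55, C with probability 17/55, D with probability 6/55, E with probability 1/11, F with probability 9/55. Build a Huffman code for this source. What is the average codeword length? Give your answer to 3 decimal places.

Repeatedly combine the two least-probable nodes; the expected code length is the sum of the merged weights.
merge 1/11 + 6/55 → 1/5
merge 6/55 + 9/55 → 3/11
merge 1/5 + 12/55 → 23/55
merge 3/11 + 17/55 → 32/55
merge 23/55 + 32/55 → 1
L = 1/5 + 3/11 + 23/55 + 32/55 + 1 = 136/55 ≈ 2.473 bits/symbol.

2.473 bits/symbol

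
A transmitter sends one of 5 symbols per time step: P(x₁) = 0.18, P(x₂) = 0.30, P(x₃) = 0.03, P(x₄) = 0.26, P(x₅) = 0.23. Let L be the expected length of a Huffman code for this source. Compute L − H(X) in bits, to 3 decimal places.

Entropy H = −Σ p log₂ p ≈ 2.1111 bits.
Huffman merges: 3/100+9/50→21/100; 21/100+23/100→11/25; 13/50+3/10→14/25; 11/25+14/25→1. L = 221/100 ≈ 2.2100.
L − H = 2.2100 − 2.1111 = 0.099 bits.

0.099 bits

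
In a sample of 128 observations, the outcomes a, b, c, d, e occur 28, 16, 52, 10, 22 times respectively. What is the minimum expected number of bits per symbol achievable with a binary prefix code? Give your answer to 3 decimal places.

2.172 bits/symbol

Probabilities are the counts divided by 128.
Repeatedly combine the two least-probable nodes; the expected code length is the sum of the merged weights.
merge 5/64 + 1/8 → 13/64
merge 11/64 + 13/64 → 3/8
merge 7/32 + 3/8 → 19/32
merge 13/32 + 19/32 → 1
L = 13/64 + 3/8 + 19/32 + 1 = 139/64 ≈ 2.172 bits/symbol.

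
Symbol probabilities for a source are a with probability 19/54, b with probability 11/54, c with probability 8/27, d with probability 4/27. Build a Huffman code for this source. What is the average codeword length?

Repeatedly combine the two least-probable nodes; the expected code length is the sum of the merged weights.
merge 4/27 + 11/54 → 19/54
merge 8/27 + 19/54 → 35/54
merge 19/54 + 35/54 → 1
L = 19/54 + 35/54 + 1 = 2 bits/symbol.

2 bits/symbol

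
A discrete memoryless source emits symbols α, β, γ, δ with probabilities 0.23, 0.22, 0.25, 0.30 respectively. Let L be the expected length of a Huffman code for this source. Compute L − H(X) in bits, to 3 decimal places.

0.011 bits

Entropy H = −Σ p log₂ p ≈ 1.9893 bits.
Huffman merges: 11/50+23/100→9/20; 1/4+3/10→11/20; 9/20+11/20→1. L = 2 ≈ 2.0000.
L − H = 2.0000 − 1.9893 = 0.011 bits.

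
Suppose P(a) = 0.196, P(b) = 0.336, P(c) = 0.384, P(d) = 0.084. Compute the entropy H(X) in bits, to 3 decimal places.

1.820 bits

H = −Σ pᵢ log₂ pᵢ.
−0.196·log₂(0.196) = 0.4608
−0.336·log₂(0.336) = 0.5287
−0.384·log₂(0.384) = 0.5302
−0.084·log₂(0.084) = 0.3002
Sum ≈ 1.8199 → 1.820 bits.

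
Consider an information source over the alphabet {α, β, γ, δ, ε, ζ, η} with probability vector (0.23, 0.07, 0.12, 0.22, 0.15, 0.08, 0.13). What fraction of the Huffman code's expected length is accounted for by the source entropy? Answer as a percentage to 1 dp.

99.6%

Entropy H = −Σ p log₂ p ≈ 2.6886 bits.
Huffman merges: 7/100+2/25→3/20; 3/25+13/100→1/4; 3/20+3/20→3/10; 11/50+23/100→9/20; 1/4+3/10→11/20; 9/20+11/20→1. L = 27/10 ≈ 2.7000.
Efficiency = H/L = 2.6886/2.7000 = 99.6%.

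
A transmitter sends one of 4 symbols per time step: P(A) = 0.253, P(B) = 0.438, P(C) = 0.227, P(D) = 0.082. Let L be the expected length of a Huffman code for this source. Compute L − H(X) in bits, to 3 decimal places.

Entropy H = −Σ p log₂ p ≈ 1.8048 bits.
Huffman merges: 41/500+227/1000→309/1000; 253/1000+309/1000→281/500; 219/500+281/500→1. L = 1871/1000 ≈ 1.8710.
L − H = 1.8710 − 1.8048 = 0.066 bits.

0.066 bits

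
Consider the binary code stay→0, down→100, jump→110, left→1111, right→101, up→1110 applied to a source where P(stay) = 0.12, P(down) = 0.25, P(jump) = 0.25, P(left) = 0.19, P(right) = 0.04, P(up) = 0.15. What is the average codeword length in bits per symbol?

3.1 bits/symbol

L̄ = Σ pᵢ·ℓᵢ = 0.12·1 + 0.25·3 + 0.25·3 + 0.19·4 + 0.04·3 + 0.15·4 = 3.1 bits/symbol.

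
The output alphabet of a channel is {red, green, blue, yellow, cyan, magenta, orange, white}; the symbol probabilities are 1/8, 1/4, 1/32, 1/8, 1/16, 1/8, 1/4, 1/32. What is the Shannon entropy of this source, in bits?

2.6875 bits

Each probability is a power of 1/2, so log₂(1/p) is an integer.
H = Σ p·log₂(1/p) = 1/8·3 + 1/4·2 + 1/32·5 + 1/8·3 + 1/16·4 + 1/8·3 + 1/4·2 + 1/32·5 = 2.6875 bits.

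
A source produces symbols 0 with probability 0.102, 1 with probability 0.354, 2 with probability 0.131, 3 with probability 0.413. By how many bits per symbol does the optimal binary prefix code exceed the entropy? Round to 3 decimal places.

Entropy H = −Σ p log₂ p ≈ 1.7773 bits.
Huffman merges: 51/500+131/1000→233/1000; 233/1000+177/500→587/1000; 413/1000+587/1000→1. L = 91/50 ≈ 1.8200.
L − H = 1.8200 − 1.7773 = 0.043 bits.

0.043 bits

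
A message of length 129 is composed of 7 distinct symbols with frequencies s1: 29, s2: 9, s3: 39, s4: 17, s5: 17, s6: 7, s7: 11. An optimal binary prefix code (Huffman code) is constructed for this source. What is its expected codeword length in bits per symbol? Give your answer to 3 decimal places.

2.597 bits/symbol

Probabilities are the counts divided by 129.
Repeatedly combine the two least-probable nodes; the expected code length is the sum of the merged weights.
merge 7/129 + 3/43 → 16/129
merge 11/129 + 16/129 → 9/43
merge 17/129 + 17/129 → 34/129
merge 9/43 + 29/129 → 56/129
merge 34/129 + 13/43 → 73/129
merge 56/129 + 73/129 → 1
L = 16/129 + 9/43 + 34/129 + 56/129 + 73/129 + 1 = 335/129 ≈ 2.597 bits/symbol.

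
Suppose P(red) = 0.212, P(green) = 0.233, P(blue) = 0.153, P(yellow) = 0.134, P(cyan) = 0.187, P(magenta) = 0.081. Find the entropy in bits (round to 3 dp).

H = −Σ pᵢ log₂ pᵢ.
−0.212·log₂(0.212) = 0.4744
−0.233·log₂(0.233) = 0.4897
−0.153·log₂(0.153) = 0.4144
−0.134·log₂(0.134) = 0.3886
−0.187·log₂(0.187) = 0.4523
−0.081·log₂(0.081) = 0.2937
Sum ≈ 2.5131 → 2.513 bits.

2.513 bits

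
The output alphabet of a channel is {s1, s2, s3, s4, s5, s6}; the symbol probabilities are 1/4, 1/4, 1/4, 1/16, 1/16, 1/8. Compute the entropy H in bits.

Each probability is a power of 1/2, so log₂(1/p) is an integer.
H = Σ p·log₂(1/p) = 1/4·2 + 1/4·2 + 1/4·2 + 1/16·4 + 1/16·4 + 1/8·3 = 2.375 bits.

2.375 bits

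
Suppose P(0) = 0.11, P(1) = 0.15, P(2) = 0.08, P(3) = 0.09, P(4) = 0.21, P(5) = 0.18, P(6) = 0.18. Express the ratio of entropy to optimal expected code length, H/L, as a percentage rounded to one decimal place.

Entropy H = −Σ p log₂ p ≈ 2.7284 bits.
Huffman merges: 2/25+9/100→17/100; 11/100+3/20→13/50; 17/100+9/50→7/20; 9/50+21/100→39/100; 13/50+7/20→61/100; 39/100+61/100→1. L = 139/50 ≈ 2.7800.
Efficiency = H/L = 2.7284/2.7800 = 98.1%.

98.1%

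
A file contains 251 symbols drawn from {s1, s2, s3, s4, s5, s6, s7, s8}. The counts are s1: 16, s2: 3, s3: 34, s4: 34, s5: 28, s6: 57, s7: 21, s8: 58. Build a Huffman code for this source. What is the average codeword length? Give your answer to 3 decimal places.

2.777 bits/symbol

Probabilities are the counts divided by 251.
Repeatedly combine the two least-probable nodes; the expected code length is the sum of the merged weights.
merge 3/251 + 16/251 → 19/251
merge 19/251 + 21/251 → 40/251
merge 28/251 + 34/251 → 62/251
merge 34/251 + 40/251 → 74/251
merge 57/251 + 58/251 → 115/251
merge 62/251 + 74/251 → 136/251
merge 115/251 + 136/251 → 1
L = 19/251 + 40/251 + 62/251 + 74/251 + 115/251 + 136/251 + 1 = 697/251 ≈ 2.777 bits/symbol.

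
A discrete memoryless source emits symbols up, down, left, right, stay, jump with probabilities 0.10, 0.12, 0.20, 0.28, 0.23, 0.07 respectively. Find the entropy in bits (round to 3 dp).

2.434 bits

H = −Σ pᵢ log₂ pᵢ.
−0.10·log₂(0.10) = 0.3322
−0.12·log₂(0.12) = 0.3671
−0.20·log₂(0.20) = 0.4644
−0.28·log₂(0.28) = 0.5142
−0.23·log₂(0.23) = 0.4877
−0.07·log₂(0.07) = 0.2686
Sum ≈ 2.4341 → 2.434 bits.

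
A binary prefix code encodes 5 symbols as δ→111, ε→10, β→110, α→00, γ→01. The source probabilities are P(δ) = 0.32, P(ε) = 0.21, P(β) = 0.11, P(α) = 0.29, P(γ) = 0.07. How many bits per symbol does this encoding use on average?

L̄ = Σ pᵢ·ℓᵢ = 0.32·3 + 0.21·2 + 0.11·3 + 0.29·2 + 0.07·2 = 2.43 bits/symbol.

2.43 bits/symbol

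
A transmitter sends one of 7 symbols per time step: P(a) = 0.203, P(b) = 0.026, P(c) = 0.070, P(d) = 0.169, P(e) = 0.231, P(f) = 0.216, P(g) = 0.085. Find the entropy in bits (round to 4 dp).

H = −Σ pᵢ log₂ pᵢ.
−0.203·log₂(0.203) = 0.4670
−0.026·log₂(0.026) = 0.1369
−0.070·log₂(0.070) = 0.2686
−0.169·log₂(0.169) = 0.4335
−0.231·log₂(0.231) = 0.4883
−0.216·log₂(0.216) = 0.4776
−0.085·log₂(0.085) = 0.3023
Sum ≈ 2.5741 → 2.5741 bits.

2.5741 bits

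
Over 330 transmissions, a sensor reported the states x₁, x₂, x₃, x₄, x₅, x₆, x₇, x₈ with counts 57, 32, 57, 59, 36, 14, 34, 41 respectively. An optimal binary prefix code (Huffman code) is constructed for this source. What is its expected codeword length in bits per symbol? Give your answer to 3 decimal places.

2.961 bits/symbol

Probabilities are the counts divided by 330.
Repeatedly combine the two least-probable nodes; the expected code length is the sum of the merged weights.
merge 7/165 + 16/165 → 23/165
merge 17/165 + 6/55 → 7/33
merge 41/330 + 23/165 → 29/110
merge 19/110 + 19/110 → 19/55
merge 59/330 + 7/33 → 43/110
merge 29/110 + 19/55 → 67/110
merge 43/110 + 67/110 → 1
L = 23/165 + 7/33 + 29/110 + 19/55 + 43/110 + 67/110 + 1 = 977/330 ≈ 2.961 bits/symbol.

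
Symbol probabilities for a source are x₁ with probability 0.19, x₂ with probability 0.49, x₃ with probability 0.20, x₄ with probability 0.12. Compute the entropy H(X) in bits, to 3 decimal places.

1.791 bits

H = −Σ pᵢ log₂ pᵢ.
−0.19·log₂(0.19) = 0.4552
−0.49·log₂(0.49) = 0.5043
−0.20·log₂(0.20) = 0.4644
−0.12·log₂(0.12) = 0.3671
Sum ≈ 1.7910 → 1.791 bits.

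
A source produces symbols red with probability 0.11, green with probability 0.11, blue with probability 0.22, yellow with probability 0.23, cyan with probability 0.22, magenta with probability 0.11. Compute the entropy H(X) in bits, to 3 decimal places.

H = −Σ pᵢ log₂ pᵢ.
−0.11·log₂(0.11) = 0.3503
−0.11·log₂(0.11) = 0.3503
−0.22·log₂(0.22) = 0.4806
−0.23·log₂(0.23) = 0.4877
−0.22·log₂(0.22) = 0.4806
−0.11·log₂(0.11) = 0.3503
Sum ≈ 2.4997 → 2.500 bits.

2.500 bits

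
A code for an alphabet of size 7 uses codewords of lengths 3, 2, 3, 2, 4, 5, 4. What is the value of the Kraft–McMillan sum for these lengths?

0.90625

With common denominator 2^5 = 32: Σ 2^(−ℓᵢ) = 4/32 + 8/32 + 4/32 + 8/32 + 2/32 + 1/32 + 2/32 = 29/32 = 0.90625.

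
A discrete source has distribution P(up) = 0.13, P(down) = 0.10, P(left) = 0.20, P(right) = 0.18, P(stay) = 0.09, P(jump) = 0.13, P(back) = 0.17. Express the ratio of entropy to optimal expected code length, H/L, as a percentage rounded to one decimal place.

98.4%

Entropy H = −Σ p log₂ p ≈ 2.7544 bits.
Huffman merges: 9/100+1/10→19/100; 13/100+13/100→13/50; 17/100+9/50→7/20; 19/100+1/5→39/100; 13/50+7/20→61/100; 39/100+61/100→1. L = 14/5 ≈ 2.8000.
Efficiency = H/L = 2.7544/2.8000 = 98.4%.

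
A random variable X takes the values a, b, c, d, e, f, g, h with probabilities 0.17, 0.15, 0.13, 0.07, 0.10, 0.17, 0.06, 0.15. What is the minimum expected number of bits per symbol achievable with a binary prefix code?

Repeatedly combine the two least-probable nodes; the expected code length is the sum of the merged weights.
merge 3/50 + 7/100 → 13/100
merge 1/10 + 13/100 → 23/100
merge 13/100 + 3/20 → 7/25
merge 3/20 + 17/100 → 8/25
merge 17/100 + 23/100 → 2/5
merge 7/25 + 8/25 → 3/5
merge 2/5 + 3/5 → 1
L = 13/100 + 23/100 + 7/25 + 8/25 + 2/5 + 3/5 + 1 = 74/25 = 2.96 bits/symbol.

2.96 bits/symbol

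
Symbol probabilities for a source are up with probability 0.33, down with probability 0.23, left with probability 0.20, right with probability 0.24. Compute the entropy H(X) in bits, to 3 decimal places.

H = −Σ pᵢ log₂ pᵢ.
−0.33·log₂(0.33) = 0.5278
−0.23·log₂(0.23) = 0.4877
−0.20·log₂(0.20) = 0.4644
−0.24·log₂(0.24) = 0.4941
Sum ≈ 1.9740 → 1.974 bits.

1.974 bits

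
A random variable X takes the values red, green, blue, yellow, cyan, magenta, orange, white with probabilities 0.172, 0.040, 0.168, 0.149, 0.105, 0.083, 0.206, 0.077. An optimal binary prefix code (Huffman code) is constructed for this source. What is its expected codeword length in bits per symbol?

Repeatedly combine the two least-probable nodes; the expected code length is the sum of the merged weights.
merge 1/25 + 77/1000 → 117/1000
merge 83/1000 + 21/200 → 47/250
merge 117/1000 + 149/1000 → 133/500
merge 21/125 + 43/250 → 17/50
merge 47/250 + 103/500 → 197/500
merge 133/500 + 17/50 → 303/500
merge 197/500 + 303/500 → 1
L = 117/1000 + 47/250 + 133/500 + 17/50 + 197/500 + 303/500 + 1 = 2911/1000 = 2.911 bits/symbol.

2.911 bits/symbol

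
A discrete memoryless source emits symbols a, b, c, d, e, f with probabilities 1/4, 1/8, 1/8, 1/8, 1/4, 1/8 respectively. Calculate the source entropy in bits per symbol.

2.5 bits

Each probability is a power of 1/2, so log₂(1/p) is an integer.
H = Σ p·log₂(1/p) = 1/4·2 + 1/8·3 + 1/8·3 + 1/8·3 + 1/4·2 + 1/8·3 = 2.5 bits.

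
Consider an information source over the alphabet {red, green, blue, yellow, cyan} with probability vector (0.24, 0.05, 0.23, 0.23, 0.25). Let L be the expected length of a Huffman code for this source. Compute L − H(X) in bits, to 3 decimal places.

Entropy H = −Σ p log₂ p ≈ 2.1856 bits.
Huffman merges: 1/20+23/100→7/25; 23/100+6/25→47/100; 1/4+7/25→53/100; 47/100+53/100→1. L = 57/25 ≈ 2.2800.
L − H = 2.2800 − 2.1856 = 0.094 bits.

0.094 bits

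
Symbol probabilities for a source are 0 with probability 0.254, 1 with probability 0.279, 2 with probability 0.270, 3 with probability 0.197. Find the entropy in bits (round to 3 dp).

H = −Σ pᵢ log₂ pᵢ.
−0.254·log₂(0.254) = 0.5022
−0.279·log₂(0.279) = 0.5138
−0.270·log₂(0.270) = 0.5100
−0.197·log₂(0.197) = 0.4617
Sum ≈ 1.9877 → 1.988 bits.

1.988 bits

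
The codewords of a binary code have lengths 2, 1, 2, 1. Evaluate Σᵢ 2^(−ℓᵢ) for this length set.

1.5

With common denominator 2^2 = 4: Σ 2^(−ℓᵢ) = 1/4 + 2/4 + 1/4 + 2/4 = 6/4 = 1.5.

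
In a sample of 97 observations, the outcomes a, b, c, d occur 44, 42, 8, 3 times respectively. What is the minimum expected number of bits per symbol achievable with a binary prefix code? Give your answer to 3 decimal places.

Probabilities are the counts divided by 97.
Repeatedly combine the two least-probable nodes; the expected code length is the sum of the merged weights.
merge 3/97 + 8/97 → 11/97
merge 11/97 + 42/97 → 53/97
merge 44/97 + 53/97 → 1
L = 11/97 + 53/97 + 1 = 161/97 ≈ 1.660 bits/symbol.

1.660 bits/symbol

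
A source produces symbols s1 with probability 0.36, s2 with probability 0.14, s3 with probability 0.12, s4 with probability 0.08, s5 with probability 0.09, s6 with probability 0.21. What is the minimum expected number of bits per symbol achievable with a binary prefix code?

2.43 bits/symbol

Repeatedly combine the two least-probable nodes; the expected code length is the sum of the merged weights.
merge 2/25 + 9/100 → 17/100
merge 3/25 + 7/50 → 13/50
merge 17/100 + 21/100 → 19/50
merge 13/50 + 9/25 → 31/50
merge 19/50 + 31/50 → 1
L = 17/100 + 13/50 + 19/50 + 31/50 + 1 = 243/100 = 2.43 bits/symbol.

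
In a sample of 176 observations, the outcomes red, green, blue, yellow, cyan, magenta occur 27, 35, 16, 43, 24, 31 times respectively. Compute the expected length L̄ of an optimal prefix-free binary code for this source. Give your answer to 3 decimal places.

Probabilities are the counts divided by 176.
Repeatedly combine the two least-probable nodes; the expected code length is the sum of the merged weights.
merge 1/11 + 3/22 → 5/22
merge 27/176 + 31/176 → 29/88
merge 35/176 + 5/22 → 75/176
merge 43/176 + 29/88 → 101/176
merge 75/176 + 101/176 → 1
L = 5/22 + 29/88 + 75/176 + 101/176 + 1 = 225/88 ≈ 2.557 bits/symbol.

2.557 bits/symbol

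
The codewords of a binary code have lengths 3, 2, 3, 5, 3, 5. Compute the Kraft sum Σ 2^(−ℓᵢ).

0.6875

With common denominator 2^5 = 32: Σ 2^(−ℓᵢ) = 4/32 + 8/32 + 4/32 + 1/32 + 4/32 + 1/32 = 22/32 = 0.6875.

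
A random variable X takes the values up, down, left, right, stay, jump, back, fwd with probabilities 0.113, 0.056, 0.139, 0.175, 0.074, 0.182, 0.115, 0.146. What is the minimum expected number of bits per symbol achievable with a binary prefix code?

Repeatedly combine the two least-probable nodes; the expected code length is the sum of the merged weights.
merge 7/125 + 37/500 → 13/100
merge 113/1000 + 23/200 → 57/250
merge 13/100 + 139/1000 → 269/1000
merge 73/500 + 7/40 → 321/1000
merge 91/500 + 57/250 → 41/100
merge 269/1000 + 321/1000 → 59/100
merge 41/100 + 59/100 → 1
L = 13/100 + 57/250 + 269/1000 + 321/1000 + 41/100 + 59/100 + 1 = 737/250 = 2.948 bits/symbol.

2.948 bits/symbol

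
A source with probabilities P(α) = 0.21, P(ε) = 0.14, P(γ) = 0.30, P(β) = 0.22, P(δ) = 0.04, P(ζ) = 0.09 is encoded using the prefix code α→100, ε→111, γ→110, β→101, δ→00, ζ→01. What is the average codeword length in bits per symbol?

2.87 bits/symbol

L̄ = Σ pᵢ·ℓᵢ = 0.21·3 + 0.14·3 + 0.30·3 + 0.22·3 + 0.04·2 + 0.09·2 = 2.87 bits/symbol.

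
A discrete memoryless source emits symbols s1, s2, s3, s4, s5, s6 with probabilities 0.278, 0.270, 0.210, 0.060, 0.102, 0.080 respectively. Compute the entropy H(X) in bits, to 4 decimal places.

2.3672 bits

H = −Σ pᵢ log₂ pᵢ.
−0.278·log₂(0.278) = 0.5134
−0.270·log₂(0.270) = 0.5100
−0.210·log₂(0.210) = 0.4728
−0.060·log₂(0.060) = 0.2435
−0.102·log₂(0.102) = 0.3359
−0.080·log₂(0.080) = 0.2915
Sum ≈ 2.3672 → 2.3672 bits.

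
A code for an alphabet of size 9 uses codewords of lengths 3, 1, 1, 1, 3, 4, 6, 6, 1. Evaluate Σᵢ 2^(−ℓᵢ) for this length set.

With common denominator 2^6 = 64: Σ 2^(−ℓᵢ) = 8/64 + 32/64 + 32/64 + 32/64 + 8/64 + 4/64 + 1/64 + 1/64 + 32/64 = 150/64 = 2.34375.

2.34375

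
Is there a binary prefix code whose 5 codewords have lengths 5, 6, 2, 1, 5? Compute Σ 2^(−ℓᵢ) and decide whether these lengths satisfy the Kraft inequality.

With common denominator 2^6 = 64: Σ 2^(−ℓᵢ) = 2/64 + 1/64 + 16/64 + 32/64 + 2/64 = 53/64 = 0.828125.
Kraft's inequality requires Σ ≤ 1; here Σ = 0.828125 ≤ 1, so such a prefix code exists.

0.828125; yes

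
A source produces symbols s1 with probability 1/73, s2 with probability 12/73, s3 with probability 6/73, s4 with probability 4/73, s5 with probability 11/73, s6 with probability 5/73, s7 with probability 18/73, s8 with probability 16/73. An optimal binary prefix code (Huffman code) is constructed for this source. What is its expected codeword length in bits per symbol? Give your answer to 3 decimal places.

Repeatedly combine the two least-probable nodes; the expected code length is the sum of the merged weights.
merge 1/73 + 4/73 → 5/73
merge 5/73 + 5/73 → 10/73
merge 6/73 + 10/73 → 16/73
merge 11/73 + 12/73 → 23/73
merge 16/73 + 16/73 → 32/73
merge 18/73 + 23/73 → 41/73
merge 32/73 + 41/73 → 1
L = 5/73 + 10/73 + 16/73 + 23/73 + 32/73 + 41/73 + 1 = 200/73 ≈ 2.740 bits/symbol.

2.740 bits/symbol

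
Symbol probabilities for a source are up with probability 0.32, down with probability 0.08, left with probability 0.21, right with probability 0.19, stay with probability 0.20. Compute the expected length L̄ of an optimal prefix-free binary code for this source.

Repeatedly combine the two least-probable nodes; the expected code length is the sum of the merged weights.
merge 2/25 + 19/100 → 27/100
merge 1/5 + 21/100 → 41/100
merge 27/100 + 8/25 → 59/100
merge 41/100 + 59/100 → 1
L = 27/100 + 41/100 + 59/100 + 1 = 227/100 = 2.27 bits/symbol.

2.27 bits/symbol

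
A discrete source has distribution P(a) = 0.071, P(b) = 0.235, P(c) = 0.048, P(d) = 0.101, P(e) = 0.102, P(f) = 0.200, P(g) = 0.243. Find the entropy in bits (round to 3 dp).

H = −Σ pᵢ log₂ pᵢ.
−0.071·log₂(0.071) = 0.2709
−0.235·log₂(0.235) = 0.4910
−0.048·log₂(0.048) = 0.2103
−0.101·log₂(0.101) = 0.3341
−0.102·log₂(0.102) = 0.3359
−0.200·log₂(0.200) = 0.4644
−0.243·log₂(0.243) = 0.4960
Sum ≈ 2.6025 → 2.603 bits.

2.603 bits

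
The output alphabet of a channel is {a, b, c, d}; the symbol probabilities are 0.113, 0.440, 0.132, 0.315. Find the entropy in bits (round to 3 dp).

H = −Σ pᵢ log₂ pᵢ.
−0.113·log₂(0.113) = 0.3555
−0.440·log₂(0.440) = 0.5211
−0.132·log₂(0.132) = 0.3856
−0.315·log₂(0.315) = 0.5250
Sum ≈ 1.7872 → 1.787 bits.

1.787 bits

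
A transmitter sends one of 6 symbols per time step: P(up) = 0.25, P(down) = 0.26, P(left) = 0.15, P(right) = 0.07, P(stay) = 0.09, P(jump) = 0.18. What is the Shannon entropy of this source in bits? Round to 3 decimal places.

H = −Σ pᵢ log₂ pᵢ.
−0.25·log₂(0.25) = 0.5000
−0.26·log₂(0.26) = 0.5053
−0.15·log₂(0.15) = 0.4105
−0.07·log₂(0.07) = 0.2686
−0.09·log₂(0.09) = 0.3127
−0.18·log₂(0.18) = 0.4453
Sum ≈ 2.4423 → 2.442 bits.

2.442 bits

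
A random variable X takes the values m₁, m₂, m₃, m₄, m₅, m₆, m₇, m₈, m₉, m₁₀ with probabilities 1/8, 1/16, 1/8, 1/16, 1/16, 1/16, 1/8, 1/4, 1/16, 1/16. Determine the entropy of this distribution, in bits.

Each probability is a power of 1/2, so log₂(1/p) is an integer.
H = Σ p·log₂(1/p) = 1/8·3 + 1/16·4 + 1/8·3 + 1/16·4 + 1/16·4 + 1/16·4 + 1/8·3 + 1/4·2 + 1/16·4 + 1/16·4 = 3.125 bits.

3.125 bits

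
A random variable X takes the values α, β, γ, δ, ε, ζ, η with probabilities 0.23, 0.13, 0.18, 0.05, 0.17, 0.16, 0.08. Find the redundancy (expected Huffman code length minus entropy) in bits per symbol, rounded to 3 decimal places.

0.039 bits

Entropy H = −Σ p log₂ p ≈ 2.6808 bits.
Huffman merges: 1/20+2/25→13/100; 13/100+13/100→13/50; 4/25+17/100→33/100; 9/50+23/100→41/100; 13/50+33/100→59/100; 41/100+59/100→1. L = 68/25 ≈ 2.7200.
L − H = 2.7200 − 2.6808 = 0.039 bits.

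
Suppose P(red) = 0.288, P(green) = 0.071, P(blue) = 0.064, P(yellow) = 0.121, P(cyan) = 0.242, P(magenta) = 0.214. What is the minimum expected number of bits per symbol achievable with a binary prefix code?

2.391 bits/symbol

Repeatedly combine the two least-probable nodes; the expected code length is the sum of the merged weights.
merge 8/125 + 71/1000 → 27/200
merge 121/1000 + 27/200 → 32/125
merge 107/500 + 121/500 → 57/125
merge 32/125 + 36/125 → 68/125
merge 57/125 + 68/125 → 1
L = 27/200 + 32/125 + 57/125 + 68/125 + 1 = 2391/1000 = 2.391 bits/symbol.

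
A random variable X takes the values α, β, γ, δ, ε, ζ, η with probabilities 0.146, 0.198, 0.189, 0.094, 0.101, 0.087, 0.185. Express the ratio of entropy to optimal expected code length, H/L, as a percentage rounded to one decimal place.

Entropy H = −Σ p log₂ p ≈ 2.7337 bits.
Huffman merges: 87/1000+47/500→181/1000; 101/1000+73/500→247/1000; 181/1000+37/200→183/500; 189/1000+99/500→387/1000; 247/1000+183/500→613/1000; 387/1000+613/1000→1. L = 1397/500 ≈ 2.7940.
Efficiency = H/L = 2.7337/2.7940 = 97.8%.

97.8%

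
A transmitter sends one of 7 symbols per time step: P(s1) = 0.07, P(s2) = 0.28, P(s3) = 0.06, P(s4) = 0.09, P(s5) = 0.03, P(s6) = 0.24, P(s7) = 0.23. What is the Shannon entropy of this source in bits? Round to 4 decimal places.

H = −Σ pᵢ log₂ pᵢ.
−0.07·log₂(0.07) = 0.2686
−0.28·log₂(0.28) = 0.5142
−0.06·log₂(0.06) = 0.2435
−0.09·log₂(0.09) = 0.3127
−0.03·log₂(0.03) = 0.1518
−0.24·log₂(0.24) = 0.4941
−0.23·log₂(0.23) = 0.4877
Sum ≈ 2.4725 → 2.4725 bits.

2.4725 bits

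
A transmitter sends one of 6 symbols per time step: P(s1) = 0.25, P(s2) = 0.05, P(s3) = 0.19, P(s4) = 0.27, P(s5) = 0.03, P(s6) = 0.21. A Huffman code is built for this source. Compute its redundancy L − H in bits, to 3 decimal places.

Entropy H = −Σ p log₂ p ≈ 2.3059 bits.
Huffman merges: 3/100+1/20→2/25; 2/25+19/100→27/100; 21/100+1/4→23/50; 27/100+27/100→27/50; 23/50+27/50→1. L = 47/20 ≈ 2.3500.
L − H = 2.3500 − 2.3059 = 0.044 bits.

0.044 bits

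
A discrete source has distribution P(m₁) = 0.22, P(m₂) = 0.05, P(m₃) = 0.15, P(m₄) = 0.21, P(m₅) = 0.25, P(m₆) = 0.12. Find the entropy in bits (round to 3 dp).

2.447 bits

H = −Σ pᵢ log₂ pᵢ.
−0.22·log₂(0.22) = 0.4806
−0.05·log₂(0.05) = 0.2161
−0.15·log₂(0.15) = 0.4105
−0.21·log₂(0.21) = 0.4728
−0.25·log₂(0.25) = 0.5000
−0.12·log₂(0.12) = 0.3671
Sum ≈ 2.4471 → 2.447 bits.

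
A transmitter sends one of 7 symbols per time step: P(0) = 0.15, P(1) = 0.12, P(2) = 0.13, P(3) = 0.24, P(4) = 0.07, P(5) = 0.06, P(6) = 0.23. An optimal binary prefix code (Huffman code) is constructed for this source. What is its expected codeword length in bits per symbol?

2.66 bits/symbol

Repeatedly combine the two least-probable nodes; the expected code length is the sum of the merged weights.
merge 3/50 + 7/100 → 13/100
merge 3/25 + 13/100 → 1/4
merge 13/100 + 3/20 → 7/25
merge 23/100 + 6/25 → 47/100
merge 1/4 + 7/25 → 53/100
merge 47/100 + 53/100 → 1
L = 13/100 + 1/4 + 7/25 + 47/100 + 53/100 + 1 = 133/50 = 2.66 bits/symbol.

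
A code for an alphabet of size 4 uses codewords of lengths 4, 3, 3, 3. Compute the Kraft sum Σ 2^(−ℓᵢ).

0.4375

With common denominator 2^4 = 16: Σ 2^(−ℓᵢ) = 1/16 + 2/16 + 2/16 + 2/16 = 7/16 = 0.4375.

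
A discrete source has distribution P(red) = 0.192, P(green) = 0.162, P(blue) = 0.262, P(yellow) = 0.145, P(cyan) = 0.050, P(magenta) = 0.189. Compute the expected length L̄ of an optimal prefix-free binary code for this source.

Repeatedly combine the two least-probable nodes; the expected code length is the sum of the merged weights.
merge 1/20 + 29/200 → 39/200
merge 81/500 + 189/1000 → 351/1000
merge 24/125 + 39/200 → 387/1000
merge 131/500 + 351/1000 → 613/1000
merge 387/1000 + 613/1000 → 1
L = 39/200 + 351/1000 + 387/1000 + 613/1000 + 1 = 1273/500 = 2.546 bits/symbol.

2.546 bits/symbol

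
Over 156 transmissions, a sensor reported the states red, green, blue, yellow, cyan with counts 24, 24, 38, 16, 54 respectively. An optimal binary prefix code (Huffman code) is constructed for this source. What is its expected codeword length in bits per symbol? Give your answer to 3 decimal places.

Probabilities are the counts divided by 156.
Repeatedly combine the two least-probable nodes; the expected code length is the sum of the merged weights.
merge 4/39 + 2/13 → 10/39
merge 2/13 + 19/78 → 31/78
merge 10/39 + 9/26 → 47/78
merge 31/78 + 47/78 → 1
L = 10/39 + 31/78 + 47/78 + 1 = 88/39 ≈ 2.256 bits/symbol.

2.256 bits/symbol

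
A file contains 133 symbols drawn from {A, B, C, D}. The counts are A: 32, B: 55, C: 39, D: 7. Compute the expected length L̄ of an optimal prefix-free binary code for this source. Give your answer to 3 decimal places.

Probabilities are the counts divided by 133.
Repeatedly combine the two least-probable nodes; the expected code length is the sum of the merged weights.
merge 1/19 + 32/133 → 39/133
merge 39/133 + 39/133 → 78/133
merge 55/133 + 78/133 → 1
L = 39/133 + 78/133 + 1 = 250/133 ≈ 1.880 bits/symbol.

1.880 bits/symbol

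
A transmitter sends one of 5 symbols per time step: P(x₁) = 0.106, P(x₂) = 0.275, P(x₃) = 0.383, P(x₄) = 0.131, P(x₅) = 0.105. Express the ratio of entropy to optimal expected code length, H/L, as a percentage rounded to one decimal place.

97.3%

Entropy H = −Σ p log₂ p ≈ 2.1112 bits.
Huffman merges: 21/200+53/500→211/1000; 131/1000+211/1000→171/500; 11/40+171/500→617/1000; 383/1000+617/1000→1. L = 217/100 ≈ 2.1700.
Efficiency = H/L = 2.1112/2.1700 = 97.3%.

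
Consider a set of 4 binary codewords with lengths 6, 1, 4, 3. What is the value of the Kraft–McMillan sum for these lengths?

0.703125

With common denominator 2^6 = 64: Σ 2^(−ℓᵢ) = 1/64 + 32/64 + 4/64 + 8/64 = 45/64 = 0.703125.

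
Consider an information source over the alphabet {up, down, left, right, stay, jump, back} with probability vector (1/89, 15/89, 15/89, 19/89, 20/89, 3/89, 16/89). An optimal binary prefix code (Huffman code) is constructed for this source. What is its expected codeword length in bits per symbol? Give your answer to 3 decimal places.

2.607 bits/symbol

Repeatedly combine the two least-probable nodes; the expected code length is the sum of the merged weights.
merge 1/89 + 3/89 → 4/89
merge 4/89 + 15/89 → 19/89
merge 15/89 + 16/89 → 31/89
merge 19/89 + 19/89 → 38/89
merge 20/89 + 31/89 → 51/89
merge 38/89 + 51/89 → 1
L = 4/89 + 19/89 + 31/89 + 38/89 + 51/89 + 1 = 232/89 ≈ 2.607 bits/symbol.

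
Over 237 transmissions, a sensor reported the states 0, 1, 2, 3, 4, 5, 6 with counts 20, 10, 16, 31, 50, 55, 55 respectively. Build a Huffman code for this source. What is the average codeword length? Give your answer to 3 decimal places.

Probabilities are the counts divided by 237.
Repeatedly combine the two least-probable nodes; the expected code length is the sum of the merged weights.
merge 10/237 + 16/237 → 26/237
merge 20/237 + 26/237 → 46/237
merge 31/237 + 46/237 → 77/237
merge 50/237 + 55/237 → 35/79
merge 55/237 + 77/237 → 44/79
merge 35/79 + 44/79 → 1
L = 26/237 + 46/237 + 77/237 + 35/79 + 44/79 + 1 = 623/237 ≈ 2.629 bits/symbol.

2.629 bits/symbol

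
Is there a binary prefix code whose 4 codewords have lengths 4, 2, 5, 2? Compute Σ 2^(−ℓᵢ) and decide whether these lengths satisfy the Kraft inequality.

With common denominator 2^5 = 32: Σ 2^(−ℓᵢ) = 2/32 + 8/32 + 1/32 + 8/32 = 19/32 = 0.59375.
Kraft's inequality requires Σ ≤ 1; here Σ = 0.59375 ≤ 1, so such a prefix code exists.

0.59375; yes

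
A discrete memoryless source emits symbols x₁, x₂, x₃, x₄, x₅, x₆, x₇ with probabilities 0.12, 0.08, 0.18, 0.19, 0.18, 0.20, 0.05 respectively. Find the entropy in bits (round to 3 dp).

H = −Σ pᵢ log₂ pᵢ.
−0.12·log₂(0.12) = 0.3671
−0.08·log₂(0.08) = 0.2915
−0.18·log₂(0.18) = 0.4453
−0.19·log₂(0.19) = 0.4552
−0.18·log₂(0.18) = 0.4453
−0.20·log₂(0.20) = 0.4644
−0.05·log₂(0.05) = 0.2161
Sum ≈ 2.6849 → 2.685 bits.

2.685 bits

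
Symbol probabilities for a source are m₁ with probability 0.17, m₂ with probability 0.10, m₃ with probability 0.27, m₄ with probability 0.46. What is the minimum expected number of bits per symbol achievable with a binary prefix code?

1.81 bits/symbol

Repeatedly combine the two least-probable nodes; the expected code length is the sum of the merged weights.
merge 1/10 + 17/100 → 27/100
merge 27/100 + 27/100 → 27/50
merge 23/50 + 27/50 → 1
L = 27/100 + 27/50 + 1 = 181/100 = 1.81 bits/symbol.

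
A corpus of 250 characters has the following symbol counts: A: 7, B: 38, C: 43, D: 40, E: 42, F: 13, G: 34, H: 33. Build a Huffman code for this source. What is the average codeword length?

Probabilities are the counts divided by 250.
Repeatedly combine the two least-probable nodes; the expected code length is the sum of the merged weights.
merge 7/250 + 13/250 → 2/25
merge 2/25 + 33/250 → 53/250
merge 17/125 + 19/125 → 36/125
merge 4/25 + 21/125 → 41/125
merge 43/250 + 53/250 → 48/125
merge 36/125 + 41/125 → 77/125
merge 48/125 + 77/125 → 1
L = 2/25 + 53/250 + 36/125 + 41/125 + 48/125 + 77/125 + 1 = 727/250 = 2.908 bits/symbol.

2.908 bits/symbol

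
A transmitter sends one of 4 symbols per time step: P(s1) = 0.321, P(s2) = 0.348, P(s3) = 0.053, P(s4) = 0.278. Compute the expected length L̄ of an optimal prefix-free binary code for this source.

Repeatedly combine the two least-probable nodes; the expected code length is the sum of the merged weights.
merge 53/1000 + 139/500 → 331/1000
merge 321/1000 + 331/1000 → 163/250
merge 87/250 + 163/250 → 1
L = 331/1000 + 163/250 + 1 = 1983/1000 = 1.983 bits/symbol.

1.983 bits/symbol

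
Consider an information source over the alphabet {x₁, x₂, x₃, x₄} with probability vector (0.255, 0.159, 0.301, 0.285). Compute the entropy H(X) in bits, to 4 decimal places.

H = −Σ pᵢ log₂ pᵢ.
−0.255·log₂(0.255) = 0.5027
−0.159·log₂(0.159) = 0.4218
−0.301·log₂(0.301) = 0.5214
−0.285·log₂(0.285) = 0.5161
Sum ≈ 1.9620 → 1.9620 bits.

1.9620 bits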